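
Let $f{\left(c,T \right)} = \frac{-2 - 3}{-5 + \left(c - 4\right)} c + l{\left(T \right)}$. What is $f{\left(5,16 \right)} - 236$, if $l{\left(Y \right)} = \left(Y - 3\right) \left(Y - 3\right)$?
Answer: $- \frac{243}{4} \approx -60.75$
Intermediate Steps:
$l{\left(Y \right)} = \left(-3 + Y\right)^{2}$ ($l{\left(Y \right)} = \left(-3 + Y\right) \left(-3 + Y\right) = \left(-3 + Y\right)^{2}$)
$f{\left(c,T \right)} = \left(-3 + T\right)^{2} - \frac{5 c}{-9 + c}$ ($f{\left(c,T \right)} = \frac{-2 - 3}{-5 + \left(c - 4\right)} c + \left(-3 + T\right)^{2} = - \frac{5}{-5 + \left(c - 4\right)} c + \left(-3 + T\right)^{2} = - \frac{5}{-5 + \left(-4 + c\right)} c + \left(-3 + T\right)^{2} = - \frac{5}{-9 + c} c + \left(-3 + T\right)^{2} = - \frac{5 c}{-9 + c} + \left(-3 + T\right)^{2} = \left(-3 + T\right)^{2} - \frac{5 c}{-9 + c}$)
$f{\left(5,16 \right)} - 236 = \frac{- 9 \left(-3 + 16\right)^{2} - 25 + 5 \left(-3 + 16\right)^{2}}{-9 + 5} - 236 = \frac{- 9 \cdot 13^{2} - 25 + 5 \cdot 13^{2}}{-4} - 236 = - \frac{\left(-9\right) 169 - 25 + 5 \cdot 169}{4} - 236 = - \frac{-1521 - 25 + 845}{4} - 236 = \left(- \frac{1}{4}\right) \left(-701\right) - 236 = \frac{701}{4} - 236 = - \frac{243}{4}$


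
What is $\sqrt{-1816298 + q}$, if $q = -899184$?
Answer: $77 i \sqrt{458} \approx 1647.9 i$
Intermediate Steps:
$\sqrt{-1816298 + q} = \sqrt{-1816298 - 899184} = \sqrt{-2715482} = 77 i \sqrt{458}$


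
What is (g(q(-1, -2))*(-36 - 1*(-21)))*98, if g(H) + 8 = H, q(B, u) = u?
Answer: 14700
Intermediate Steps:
g(H) = -8 + H
(g(q(-1, -2))*(-36 - 1*(-21)))*98 = ((-8 - 2)*(-36 - 1*(-21)))*98 = -10*(-36 + 21)*98 = -10*(-15)*98 = 150*98 = 14700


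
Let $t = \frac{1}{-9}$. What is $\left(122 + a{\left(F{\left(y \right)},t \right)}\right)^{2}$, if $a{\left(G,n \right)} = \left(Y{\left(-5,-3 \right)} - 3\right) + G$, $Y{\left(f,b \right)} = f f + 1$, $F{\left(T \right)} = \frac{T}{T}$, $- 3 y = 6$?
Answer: $21316$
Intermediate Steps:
$y = -2$ ($y = \left(- \frac{1}{3}\right) 6 = -2$)
$F{\left(T \right)} = 1$
$t = - \frac{1}{9} \approx -0.11111$
$Y{\left(f,b \right)} = 1 + f^{2}$ ($Y{\left(f,b \right)} = f^{2} + 1 = 1 + f^{2}$)
$a{\left(G,n \right)} = 23 + G$ ($a{\left(G,n \right)} = \left(\left(1 + \left(-5\right)^{2}\right) - 3\right) + G = \left(\left(1 + 25\right) - 3\right) + G = \left(26 - 3\right) + G = 23 + G$)
$\left(122 + a{\left(F{\left(y \right)},t \right)}\right)^{2} = \left(122 + \left(23 + 1\right)\right)^{2} = \left(122 + 24\right)^{2} = 146^{2} = 21316$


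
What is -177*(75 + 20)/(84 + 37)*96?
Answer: -1614240/121 ≈ -13341.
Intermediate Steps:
-177*(75 + 20)/(84 + 37)*96 = -16815/121*96 = -1614240/121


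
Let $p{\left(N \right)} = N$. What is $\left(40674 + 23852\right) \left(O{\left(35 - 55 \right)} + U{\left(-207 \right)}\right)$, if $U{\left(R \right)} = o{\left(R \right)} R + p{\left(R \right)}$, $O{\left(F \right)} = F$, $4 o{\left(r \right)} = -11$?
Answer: $\frac{44168047}{2} \approx 2.2084 \cdot 10^{7}$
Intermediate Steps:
$o{\left(r \right)} = - \frac{11}{4}$ ($o{\left(r \right)} = \frac{1}{4} \left(-11\right) = - \frac{11}{4}$)
$U{\left(R \right)} = - \frac{7 R}{4}$ ($U{\left(R \right)} = - \frac{11 R}{4} + R = - \frac{7 R}{4}$)
$\left(40674 + 23852\right) \left(O{\left(35 - 55 \right)} + U{\left(-207 \right)}\right) = \left(40674 + 23852\right) \left(\left(35 - 55\right) - - \frac{1449}{4}\right) = 64526 \left(-20 + \frac{1449}{4}\right) = 64526 \cdot \frac{1369}{4} = \frac{44168047}{2}$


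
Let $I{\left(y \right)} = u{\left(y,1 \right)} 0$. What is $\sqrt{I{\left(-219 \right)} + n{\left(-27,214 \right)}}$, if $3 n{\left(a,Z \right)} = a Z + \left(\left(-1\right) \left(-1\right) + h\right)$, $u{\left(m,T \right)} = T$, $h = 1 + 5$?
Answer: $\frac{i \sqrt{17313}}{3} \approx 43.86 i$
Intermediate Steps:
$h = 6$
$n{\left(a,Z \right)} = \frac{7}{3} + \frac{Z a}{3}$ ($n{\left(a,Z \right)} = \frac{a Z + \left(\left(-1\right) \left(-1\right) + 6\right)}{3} = \frac{Z a + \left(1 + 6\right)}{3} = \frac{Z a + 7}{3} = \frac{7 + Z a}{3} = \frac{7}{3} + \frac{Z a}{3}$)
$I{\left(y \right)} = 0$ ($I{\left(y \right)} = 1 \cdot 0 = 0$)
$\sqrt{I{\left(-219 \right)} + n{\left(-27,214 \right)}} = \sqrt{0 + \left(\frac{7}{3} + \frac{1}{3} \cdot 214 \left(-27\right)\right)} = \sqrt{0 + \left(\frac{7}{3} - 1926\right)} = \sqrt{0 - \frac{5771}{3}} = \sqrt{- \frac{5771}{3}} = \frac{i \sqrt{17313}}{3}$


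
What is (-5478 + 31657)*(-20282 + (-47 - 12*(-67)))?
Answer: -511144975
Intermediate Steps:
(-5478 + 31657)*(-20282 + (-47 - 12*(-67))) = 26179*(-20282 + (-47 + 804)) = 26179*(-20282 + 757) = 26179*(-19525) = -511144975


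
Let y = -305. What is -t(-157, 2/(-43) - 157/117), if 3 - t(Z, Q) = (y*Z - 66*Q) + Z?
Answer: 80188495/1677 ≈ 47817.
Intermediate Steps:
t(Z, Q) = 3 + 66*Q + 304*Z (t(Z, Q) = 3 - ((-305*Z - 66*Q) + Z) = 3 - (-304*Z - 66*Q) = 3 + (66*Q + 304*Z) = 3 + 66*Q + 304*Z)
-t(-157, 2/(-43) - 157/117) = -(3 + 66*(2/(-43) - 157/117) + 304*(-157)) = -(3 + 66*(2*(-1/43) - 157*1/117) - 47728) = -(3 + 66*(-2/43 - 157/117) - 47728) = -(3 + 66*(-6985/5031) - 47728) = -(3 - 153670/1677 - 47728) = -1*(-80188495/1677) = 80188495/1677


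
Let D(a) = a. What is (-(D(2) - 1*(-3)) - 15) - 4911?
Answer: -4931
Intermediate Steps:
(-(D(2) - 1*(-3)) - 15) - 4911 = (-(2 - 1*(-3)) - 15) - 4911 = (-(2 + 3) - 15) - 4911 = (-1*5 - 15) - 4911 = (-5 - 15) - 4911 = -20 - 4911 = -4931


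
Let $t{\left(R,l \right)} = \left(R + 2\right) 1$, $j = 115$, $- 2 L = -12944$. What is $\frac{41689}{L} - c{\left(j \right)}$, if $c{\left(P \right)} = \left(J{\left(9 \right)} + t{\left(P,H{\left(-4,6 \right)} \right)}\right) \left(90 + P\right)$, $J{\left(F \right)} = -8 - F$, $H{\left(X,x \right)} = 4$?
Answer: $- \frac{132634311}{6472} \approx -20494.0$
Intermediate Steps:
$L = 6472$ ($L = \left(- \frac{1}{2}\right) \left(-12944\right) = 6472$)
$t{\left(R,l \right)} = 2 + R$ ($t{\left(R,l \right)} = \left(2 + R\right) 1 = 2 + R$)
$c{\left(P \right)} = \left(-15 + P\right) \left(90 + P\right)$ ($c{\left(P \right)} = \left(\left(-8 - 9\right) + \left(2 + P\right)\right) \left(90 + P\right) = \left(-17 + \left(2 + P\right)\right) \left(90 + P\right) = \left(-15 + P\right) \left(90 + P\right)$)
$\frac{41689}{L} - c{\left(j \right)} = \frac{41689}{6472} - \left(-1350 + 115^{2} + 75 \cdot 115\right) = 41689 \cdot \frac{1}{6472} - \left(-1350 + 13225 + 8625\right) = \frac{41689}{6472} - 20500 = - \frac{132634311}{6472}$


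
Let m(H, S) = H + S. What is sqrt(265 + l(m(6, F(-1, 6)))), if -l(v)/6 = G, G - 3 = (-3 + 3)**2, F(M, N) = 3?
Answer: sqrt(247) ≈ 15.716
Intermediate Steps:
G = 3 (G = 3 + (-3 + 3)**2 = 3 + 0**2 = 3 + 0 = 3)
l(v) = -18 (l(v) = -6*3 = -18)
sqrt(265 + l(m(6, F(-1, 6)))) = sqrt(265 - 18) = sqrt(247)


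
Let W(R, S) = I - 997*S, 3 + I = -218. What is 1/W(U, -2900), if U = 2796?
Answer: 1/2891079 ≈ 3.4589e-7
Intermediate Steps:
I = -221 (I = -3 - 218 = -221)
W(R, S) = -221 - 997*S
1/W(U, -2900) = 1/(-221 - 997*(-2900)) = 1/(-221 + 2891300) = 1/2891079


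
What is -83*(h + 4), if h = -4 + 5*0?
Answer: 0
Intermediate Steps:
h = -4 (h = -4 + 0 = -4)
-83*(h + 4) = -83*(-4 + 4) = -83*0 = 0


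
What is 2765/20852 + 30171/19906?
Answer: 342082891/207539956 ≈ 1.6483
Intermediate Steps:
2765/20852 + 30171/19906 = 342082891/207539956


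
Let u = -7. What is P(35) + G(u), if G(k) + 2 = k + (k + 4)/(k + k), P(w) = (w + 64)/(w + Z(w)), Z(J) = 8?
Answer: -3903/602 ≈ -6.4834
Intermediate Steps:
P(w) = (64 + w)/(8 + w) (P(w) = (w + 64)/(w + 8) = (64 + w)/(8 + w))
G(k) = -2 + k + (4 + k)/(2*k) (G(k) = -2 + (k + (k + 4)/(k + k)) = -2 + (k + (4 + k)/((2*k))) = -2 + (k + (4 + k)*(1/(2*k))) = -2 + (k + (4 + k)/(2*k)) = -2 + k + (4 + k)/(2*k))
P(35) + G(u) = (64 + 35)/(8 + 35) + (-3/2 - 7 + 2/(-7)) = 99/43 + (-3/2 - 7 + 2*(-⅐)) = (1/43)*99 + (-3/2 - 7 - 2/7) = 99/43 - 123/14 = -3903/602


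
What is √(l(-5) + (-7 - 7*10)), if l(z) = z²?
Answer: 2*I*√13 ≈ 7.2111*I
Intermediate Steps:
√(l(-5) + (-7 - 7*10)) = √((-5)² + (-7 - 7*10)) = √(25 + (-7 - 70)) = √(25 - 77) = √(-52) = 2*I*√13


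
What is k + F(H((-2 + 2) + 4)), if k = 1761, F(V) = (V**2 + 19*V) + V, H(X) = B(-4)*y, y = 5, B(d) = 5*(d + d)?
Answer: 37761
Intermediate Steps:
B(d) = 10*d (B(d) = 5*(2*d) = 10*d)
H(X) = -200 (H(X) = (10*(-4))*5 = -40*5 = -200)
F(V) = V**2 + 20*V
k + F(H((-2 + 2) + 4)) = 1761 - 200*(20 - 200) = 1761 - 200*(-180) = 1761 + 36000 = 37761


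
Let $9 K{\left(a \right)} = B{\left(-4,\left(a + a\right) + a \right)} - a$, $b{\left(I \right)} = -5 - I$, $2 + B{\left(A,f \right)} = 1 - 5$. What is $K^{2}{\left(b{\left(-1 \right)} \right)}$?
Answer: $\frac{4}{81} \approx 0.049383$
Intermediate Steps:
$B{\left(A,f \right)} = -6$ ($B{\left(A,f \right)} = -2 + \left(1 - 5\right) = -2 - 4 = -6$)
$K{\left(a \right)} = - \frac{2}{3} - \frac{a}{9}$ ($K{\left(a \right)} = \frac{-6 - a}{9} = - \frac{2}{3} - \frac{a}{9}$)
$K^{2}{\left(b{\left(-1 \right)} \right)} = \left(- \frac{2}{3} - \frac{-5 - -1}{9}\right)^{2} = \left(- \frac{2}{3} - \frac{-5 + 1}{9}\right)^{2} = \left(- \frac{2}{3} - - \frac{4}{9}\right)^{2} = \left(- \frac{2}{3} + \frac{4}{9}\right)^{2} = \left(- \frac{2}{9}\right)^{2} = \frac{4}{81}$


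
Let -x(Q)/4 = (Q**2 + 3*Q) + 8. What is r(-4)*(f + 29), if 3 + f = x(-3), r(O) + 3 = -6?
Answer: 54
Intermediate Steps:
r(O) = -9 (r(O) = -3 - 6 = -9)
x(Q) = -32 - 12*Q - 4*Q**2 (x(Q) = -4*((Q**2 + 3*Q) + 8) = -4*(8 + Q**2 + 3*Q) = -32 - 12*Q - 4*Q**2)
f = -35 (f = -3 + (-32 - 12*(-3) - 4*(-3)**2) = -3 + (-32 + 36 - 4*9) = -3 + (-32 + 36 - 36) = -3 - 32 = -35)
r(-4)*(f + 29) = -9*(-35 + 29) = -9*(-6) = 54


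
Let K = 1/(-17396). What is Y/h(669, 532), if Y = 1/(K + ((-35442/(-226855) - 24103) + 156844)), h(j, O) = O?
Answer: 986592395/69671472878547281 ≈ 1.4161e-8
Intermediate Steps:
K = -1/17396 ≈ -5.7484e-5
Y = 3946369580/523845660740957 (Y = 1/(-1/17396 + ((-35442/(-226855) - 24103) + 156844)) = 1/(-1/17396 + ((-35442*(-1/226855) - 24103) + 156844)) = 1/(-1/17396 + ((35442/226855 - 24103) + 156844)) = 1/(-1/17396 + (-5467850623/226855 + 156844)) = 1/(-1/17396 + 30112994997/226855) = 1/(523845660740957/3946369580) = 3946369580/523845660740957 ≈ 7.5335e-6)
Y/h(669, 532) = (3946369580/523845660740957)/532 = (3946369580/523845660740957)*(1/532) = 986592395/69671472878547281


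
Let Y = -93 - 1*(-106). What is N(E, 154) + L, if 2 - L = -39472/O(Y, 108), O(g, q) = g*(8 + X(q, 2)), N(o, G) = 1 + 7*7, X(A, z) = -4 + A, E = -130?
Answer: 7199/91 ≈ 79.110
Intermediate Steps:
N(o, G) = 50 (N(o, G) = 1 + 49 = 50)
Y = 13 (Y = -93 + 106 = 13)
O(g, q) = g*(4 + q) (O(g, q) = g*(8 + (-4 + q)) = g*(4 + q))
L = 2649/91 (L = 2 - (-39472)/(13*(4 + 108)) = 2 - (-39472)/(13*112) = 2 - (-39472)/1456 = 2 - 1*(-2467/91) = 2 + 2467/91 = 2649/91 ≈ 29.110)
N(E, 154) + L = 50 + 2649/91 = 7199/91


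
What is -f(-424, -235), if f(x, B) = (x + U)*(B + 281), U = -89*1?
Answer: 23598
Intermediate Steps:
U = -89
f(x, B) = (-89 + x)*(281 + B) (f(x, B) = (x - 89)*(B + 281) = (-89 + x)*(281 + B))
-f(-424, -235) = -(-25009 - 89*(-235) + 281*(-424) - 235*(-424)) = -(-25009 + 20915 - 119144 + 99640) = -1*(-23598) = 23598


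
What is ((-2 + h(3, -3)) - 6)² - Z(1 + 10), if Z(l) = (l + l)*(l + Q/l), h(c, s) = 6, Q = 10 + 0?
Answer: -258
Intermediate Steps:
Q = 10
Z(l) = 2*l*(l + 10/l) (Z(l) = (l + l)*(l + 10/l) = (2*l)*(l + 10/l) = 2*l*(l + 10/l))
((-2 + h(3, -3)) - 6)² - Z(1 + 10) = ((-2 + 6) - 6)² - (20 + 2*(1 + 10)²) = (4 - 6)² - (20 + 2*11²) = (-2)² - (20 + 2*121) = 4 - (20 + 242) = 4 - 1*262 = 4 - 262 = -258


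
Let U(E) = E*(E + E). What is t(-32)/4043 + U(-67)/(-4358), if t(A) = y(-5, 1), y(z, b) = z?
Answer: -18159922/8809697 ≈ -2.0614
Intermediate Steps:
U(E) = 2*E² (U(E) = E*(2*E) = 2*E²)
t(A) = -5
t(-32)/4043 + U(-67)/(-4358) = -5/4043 + (2*(-67)²)/(-4358) = -5*1/4043 + (2*4489)*(-1/4358) = -5/4043 + 8978*(-1/4358) = -5/4043 - 4489/2179 = -18159922/8809697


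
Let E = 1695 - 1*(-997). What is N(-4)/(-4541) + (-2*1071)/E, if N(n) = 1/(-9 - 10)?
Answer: -92403463/116131534 ≈ -0.79568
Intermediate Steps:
E = 2692 (E = 1695 + 997 = 2692)
N(n) = -1/19 (N(n) = 1/(-19) = -1/19)
N(-4)/(-4541) + (-2*1071)/E = -1/19/(-4541) - 2*1071/2692 = -1/19*(-1/4541) - 2142*1/2692 = 1/86279 - 1071/1346 = -92403463/116131534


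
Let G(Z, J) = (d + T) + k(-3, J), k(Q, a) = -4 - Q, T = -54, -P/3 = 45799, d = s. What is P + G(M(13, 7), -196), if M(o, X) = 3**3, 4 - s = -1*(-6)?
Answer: -137454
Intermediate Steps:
s = -2 (s = 4 - (-1)*(-6) = 4 - 1*6 = 4 - 6 = -2)
d = -2
P = -137397 (P = -3*45799 = -137397)
M(o, X) = 27
G(Z, J) = -57 (G(Z, J) = (-2 - 54) + (-4 - 1*(-3)) = -56 + (-4 + 3) = -56 - 1 = -57)
P + G(M(13, 7), -196) = -137397 - 57 = -137454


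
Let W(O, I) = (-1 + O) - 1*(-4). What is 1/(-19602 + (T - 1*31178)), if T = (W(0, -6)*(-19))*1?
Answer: -1/50837 ≈ -1.9671e-5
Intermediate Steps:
W(O, I) = 3 + O (W(O, I) = (-1 + O) + 4 = 3 + O)
T = -57 (T = ((3 + 0)*(-19))*1 = (3*(-19))*1 = -57*1 = -57)
1/(-19602 + (T - 1*31178)) = 1/(-19602 + (-57 - 1*31178)) = 1/(-19602 + (-57 - 31178)) = 1/(-19602 - 31235) = 1/(-50837) = -1/50837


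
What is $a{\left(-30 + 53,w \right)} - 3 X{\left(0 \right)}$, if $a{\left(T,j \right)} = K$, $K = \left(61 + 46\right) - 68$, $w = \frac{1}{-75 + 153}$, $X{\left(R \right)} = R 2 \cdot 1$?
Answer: $39$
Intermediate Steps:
$X{\left(R \right)} = 2 R$ ($X{\left(R \right)} = 2 R 1 = 2 R$)
$w = \frac{1}{78} \approx 0.012821$
$K = 39$ ($K = 107 - 68 = 39$)
$a{\left(T,j \right)} = 39$
$a{\left(-30 + 53,w \right)} - 3 X{\left(0 \right)} = 39 - 3 \cdot 2 \cdot 0 = 39 - 3 \cdot 0 = 39 - 0 = 39 + 0 = 39$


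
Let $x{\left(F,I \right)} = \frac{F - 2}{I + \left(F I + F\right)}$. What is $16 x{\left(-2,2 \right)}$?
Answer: $16$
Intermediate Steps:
$x{\left(F,I \right)} = \frac{-2 + F}{F + I + F I}$ ($x{\left(F,I \right)} = \frac{-2 + F}{I + \left(F + F I\right)} = \frac{-2 + F}{F + I + F I}$)
$16 x{\left(-2,2 \right)} = 16 \frac{-2 - 2}{-2 + 2 - 4} = 16 \frac{1}{-2 + 2 - 4} \left(-4\right) = 16 \frac{1}{-4} \left(-4\right) = 16 \left(\left(- \frac{1}{4}\right) \left(-4\right)\right) = 16 \cdot 1 = 16$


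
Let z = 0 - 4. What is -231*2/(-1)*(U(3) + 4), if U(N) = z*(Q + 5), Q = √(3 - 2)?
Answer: -9240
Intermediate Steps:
z = -4
Q = 1 (Q = √1 = 1)
U(N) = -24 (U(N) = -4*(1 + 5) = -4*6 = -24)
-231*2/(-1)*(U(3) + 4) = -231*2/(-1)*(-24 + 4) = -231*2*(-1)*(-20) = -(-462)*(-20) = -231*40 = -9240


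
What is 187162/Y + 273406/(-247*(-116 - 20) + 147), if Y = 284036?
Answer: 41985902667/4791545302 ≈ 8.7625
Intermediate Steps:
187162/Y + 273406/(-247*(-116 - 20) + 147) = 187162/284036 + 273406/(-247*(-116 - 20) + 147) = 187162*(1/284036) + 273406/(-247*(-136) + 147) = 93581/142018 + 273406/(33592 + 147) = 93581/142018 + 273406/33739 = 41985902667/4791545302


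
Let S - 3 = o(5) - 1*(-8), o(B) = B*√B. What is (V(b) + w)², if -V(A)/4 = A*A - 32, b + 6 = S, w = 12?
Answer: 411600 + 184000*√5 ≈ 8.2304e+5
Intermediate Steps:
o(B) = B^(3/2)
S = 11 + 5*√5 (S = 3 + (5^(3/2) - 1*(-8)) = 3 + (5*√5 + 8) = 3 + (8 + 5*√5) = 11 + 5*√5 ≈ 22.180)
b = 5 + 5*√5 (b = -6 + (11 + 5*√5) = 5 + 5*√5 ≈ 16.180)
V(A) = 128 - 4*A² (V(A) = -4*(A*A - 32) = -4*(A² - 32) = -4*(-32 + A²) = 128 - 4*A²)
(V(b) + w)² = ((128 - 4*(5 + 5*√5)²) + 12)² = (140 - 4*(5 + 5*√5)²)²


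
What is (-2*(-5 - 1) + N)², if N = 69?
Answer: 6561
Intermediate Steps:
(-2*(-5 - 1) + N)² = (-2*(-5 - 1) + 69)² = (-2*(-6) + 69)² = (12 + 69)² = 81² = 6561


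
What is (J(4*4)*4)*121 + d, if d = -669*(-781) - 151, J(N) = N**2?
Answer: 646242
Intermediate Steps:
d = 522338 (d = 522489 - 151 = 522338)
(J(4*4)*4)*121 + d = ((4*4)**2*4)*121 + 522338 = (16**2*4)*121 + 522338 = (256*4)*121 + 522338 = 1024*121 + 522338 = 123904 + 522338 = 646242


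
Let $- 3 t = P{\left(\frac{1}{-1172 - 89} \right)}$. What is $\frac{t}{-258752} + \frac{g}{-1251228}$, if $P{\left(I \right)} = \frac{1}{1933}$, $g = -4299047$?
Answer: $\frac{537561022369757}{156455931458112} \approx 3.4359$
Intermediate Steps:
$P{\left(I \right)} = \frac{1}{1933}$
$t = - \frac{1}{5799}$ ($t = \left(- \frac{1}{3}\right) \frac{1}{1933} = - \frac{1}{5799} \approx -0.00017244$)
$\frac{t}{-258752} + \frac{g}{-1251228} = - \frac{1}{5799 \left(-258752\right)} - \frac{4299047}{-1251228} = \left(- \frac{1}{5799}\right) \left(- \frac{1}{258752}\right) - - \frac{4299047}{1251228} = \frac{1}{1500502848} + \frac{4299047}{1251228} = \frac{537561022369757}{156455931458112}$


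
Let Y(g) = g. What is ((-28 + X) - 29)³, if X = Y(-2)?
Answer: -205379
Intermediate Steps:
X = -2
((-28 + X) - 29)³ = ((-28 - 2) - 29)³ = (-30 - 29)³ = (-59)³ = -205379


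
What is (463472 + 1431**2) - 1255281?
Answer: 1255952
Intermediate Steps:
(463472 + 1431**2) - 1255281 = (463472 + 2047761) - 1255281 = 2511233 - 1255281 = 1255952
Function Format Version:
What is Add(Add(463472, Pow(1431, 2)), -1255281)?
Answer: 1255952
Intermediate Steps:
Add(Add(463472, Pow(1431, 2)), -1255281) = Add(Add(463472, 2047761), -1255281) = Add(2511233, -1255281) = 1255952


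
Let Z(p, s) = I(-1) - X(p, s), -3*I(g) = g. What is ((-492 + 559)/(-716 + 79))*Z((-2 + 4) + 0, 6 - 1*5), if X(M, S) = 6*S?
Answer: 1139/1911 ≈ 0.59602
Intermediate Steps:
I(g) = -g/3
Z(p, s) = ⅓ - 6*s (Z(p, s) = -⅓*(-1) - 6*s = ⅓ - 6*s)
((-492 + 559)/(-716 + 79))*Z((-2 + 4) + 0, 6 - 1*5) = ((-492 + 559)/(-716 + 79))*(⅓ - 6*(6 - 1*5)) = (67/(-637))*(⅓ - 6*(6 - 5)) = (67*(-1/637))*(⅓ - 6*1) = -67*(⅓ - 6)/637 = -67/637*(-17/3) = 1139/1911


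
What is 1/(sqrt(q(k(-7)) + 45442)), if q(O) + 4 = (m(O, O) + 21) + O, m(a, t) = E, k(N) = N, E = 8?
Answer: sqrt(11365)/22730 ≈ 0.0046901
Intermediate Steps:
m(a, t) = 8
q(O) = 25 + O (q(O) = -4 + ((8 + 21) + O) = -4 + (29 + O) = 25 + O)
1/(sqrt(q(k(-7)) + 45442)) = 1/(sqrt((25 - 7) + 45442)) = 1/(sqrt(18 + 45442)) = 1/(sqrt(45460)) = 1/(2*sqrt(11365)) = sqrt(11365)/22730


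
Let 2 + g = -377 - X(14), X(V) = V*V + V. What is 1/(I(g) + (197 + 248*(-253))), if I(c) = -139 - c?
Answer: -1/62097 ≈ -1.6104e-5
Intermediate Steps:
X(V) = V + V² (X(V) = V² + V = V + V²)
g = -589 (g = -2 + (-377 - 14*(1 + 14)) = -2 + (-377 - 14*15) = -2 + (-377 - 1*210) = -2 + (-377 - 210) = -2 - 587 = -589)
1/(I(g) + (197 + 248*(-253))) = 1/((-139 - 1*(-589)) + (197 + 248*(-253))) = 1/((-139 + 589) + (197 - 62744)) = 1/(450 - 62547) = 1/(-62097) = -1/62097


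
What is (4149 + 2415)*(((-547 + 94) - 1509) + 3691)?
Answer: 11349156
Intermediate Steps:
(4149 + 2415)*(((-547 + 94) - 1509) + 3691) = 6564*((-453 - 1509) + 3691) = 6564*(-1962 + 3691) = 6564*1729 = 11349156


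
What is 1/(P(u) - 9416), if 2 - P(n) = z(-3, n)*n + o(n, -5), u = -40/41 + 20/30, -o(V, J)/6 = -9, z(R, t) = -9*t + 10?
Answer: -5043/47727212 ≈ -0.00010566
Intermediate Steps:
z(R, t) = 10 - 9*t
o(V, J) = 54 (o(V, J) = -6*(-9) = 54)
u = -38/123 (u = -40*1/41 + 20*(1/30) = -40/41 + 2/3 = -38/123 ≈ -0.30894)
P(n) = -52 - n*(10 - 9*n) (P(n) = 2 - ((10 - 9*n)*n + 54) = 2 - (n*(10 - 9*n) + 54) = 2 - (54 + n*(10 - 9*n)) = 2 + (-54 - n*(10 - 9*n)) = -52 - n*(10 - 9*n))
1/(P(u) - 9416) = 1/((-52 - 38*(-10 + 9*(-38/123))/123) - 9416) = 1/((-52 - 38*(-10 - 114/41)/123) - 9416) = 1/((-52 - 38/123*(-524/41)) - 9416) = 1/((-52 + 19912/5043) - 9416) = 1/(-242324/5043 - 9416) = 1/(-47727212/5043) = -5043/47727212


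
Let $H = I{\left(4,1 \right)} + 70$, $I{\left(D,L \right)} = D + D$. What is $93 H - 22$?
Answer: $7232$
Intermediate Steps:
$I{\left(D,L \right)} = 2 D$
$H = 78$ ($H = 2 \cdot 4 + 70 = 8 + 70 = 78$)
$93 H - 22 = 93 \cdot 78 - 22 = 7254 - 22 = 7232$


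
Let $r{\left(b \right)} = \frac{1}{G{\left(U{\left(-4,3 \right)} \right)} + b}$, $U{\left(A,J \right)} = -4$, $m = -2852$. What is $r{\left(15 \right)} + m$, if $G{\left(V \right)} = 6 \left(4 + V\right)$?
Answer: $- \frac{42779}{15} \approx -2851.9$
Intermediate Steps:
$G{\left(V \right)} = 24 + 6 V$
$r{\left(b \right)} = \frac{1}{b}$ ($r{\left(b \right)} = \frac{1}{\left(24 + 6 \left(-4\right)\right) + b} = \frac{1}{\left(24 - 24\right) + b} = \frac{1}{0 + b} = \frac{1}{b}$)
$r{\left(15 \right)} + m = \frac{1}{15} - 2852 = - \frac{42779}{15}$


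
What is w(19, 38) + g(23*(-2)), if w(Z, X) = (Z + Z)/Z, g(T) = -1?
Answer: 1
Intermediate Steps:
w(Z, X) = 2 (w(Z, X) = (2*Z)/Z = 2)
w(19, 38) + g(23*(-2)) = 2 - 1 = 1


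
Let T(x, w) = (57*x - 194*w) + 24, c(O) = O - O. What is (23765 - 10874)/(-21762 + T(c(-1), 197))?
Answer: -12891/59956 ≈ -0.21501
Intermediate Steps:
c(O) = 0
T(x, w) = 24 - 194*w + 57*x (T(x, w) = (-194*w + 57*x) + 24 = 24 - 194*w + 57*x)
(23765 - 10874)/(-21762 + T(c(-1), 197)) = (23765 - 10874)/(-21762 + (24 - 194*197 + 57*0)) = 12891/(-21762 + (24 - 38218 + 0)) = 12891/(-21762 - 38194) = 12891/(-59956) = 12891*(-1/59956) = -12891/59956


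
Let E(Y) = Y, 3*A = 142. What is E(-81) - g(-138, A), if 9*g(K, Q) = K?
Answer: -197/3 ≈ -65.667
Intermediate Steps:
A = 142/3 (A = (1/3)*142 = 142/3 ≈ 47.333)
g(K, Q) = K/9
E(-81) - g(-138, A) = -81 - (-138)/9 = -81 - 1*(-46/3) = -81 + 46/3 = -197/3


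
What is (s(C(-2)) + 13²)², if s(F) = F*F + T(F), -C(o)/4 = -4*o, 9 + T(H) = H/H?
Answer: 1404225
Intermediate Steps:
T(H) = -8 (T(H) = -9 + H/H = -9 + 1 = -8)
C(o) = 16*o (C(o) = -(-16)*o = 16*o)
s(F) = -8 + F² (s(F) = F*F - 8 = F² - 8 = -8 + F²)
(s(C(-2)) + 13²)² = ((-8 + (16*(-2))²) + 13²)² = ((-8 + (-32)²) + 169)² = ((-8 + 1024) + 169)² = (1016 + 169)² = 1185² = 1404225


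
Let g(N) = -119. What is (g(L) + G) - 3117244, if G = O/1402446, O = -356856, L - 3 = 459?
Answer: -728655604459/233741 ≈ -3.1174e+6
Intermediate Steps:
L = 462 (L = 3 + 459 = 462)
G = -59476/233741 (G = -356856/1402446 = -356856*1/1402446 = -59476/233741 ≈ -0.25445)
(g(L) + G) - 3117244 = (-119 - 59476/233741) - 3117244 = -27874655/233741 - 3117244 = -728655604459/233741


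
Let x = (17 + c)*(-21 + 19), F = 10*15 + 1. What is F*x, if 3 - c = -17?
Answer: -11174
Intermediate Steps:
c = 20 (c = 3 - 1*(-17) = 3 + 17 = 20)
F = 151 (F = 150 + 1 = 151)
x = -74 (x = (17 + 20)*(-21 + 19) = 37*(-2) = -74)
F*x = 151*(-74) = -11174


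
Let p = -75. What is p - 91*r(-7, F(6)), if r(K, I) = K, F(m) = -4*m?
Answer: 562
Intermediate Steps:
p - 91*r(-7, F(6)) = -75 - 91*(-7) = -75 + 637 = 562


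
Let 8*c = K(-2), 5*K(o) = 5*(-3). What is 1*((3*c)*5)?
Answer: -45/8 ≈ -5.6250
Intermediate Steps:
K(o) = -3 (K(o) = (5*(-3))/5 = (1/5)*(-15) = -3)
c = -3/8 (c = (1/8)*(-3) = -3/8 ≈ -0.37500)
1*((3*c)*5) = 1*((3*(-3/8))*5) = 1*(-9/8*5) = 1*(-45/8) = -45/8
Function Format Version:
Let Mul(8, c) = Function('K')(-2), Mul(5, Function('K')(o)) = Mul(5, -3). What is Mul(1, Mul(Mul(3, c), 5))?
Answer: Rational(-45, 8) ≈ -5.6250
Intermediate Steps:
Function('K')(o) = -3 (Function('K')(o) = Mul(Rational(1, 5), Mul(5, -3)) = Mul(Rational(1, 5), -15) = -3)
c = Rational(-3, 8) (c = Mul(Rational(1, 8), -3) = Rational(-3, 8) ≈ -0.37500)
Mul(1, Mul(Mul(3, c), 5)) = Mul(1, Mul(Mul(3, Rational(-3, 8)), 5)) = Mul(1, Mul(Rational(-9, 8), 5)) = Mul(1, Rational(-45, 8)) = Rational(-45, 8)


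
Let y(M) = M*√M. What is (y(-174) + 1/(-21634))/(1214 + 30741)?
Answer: -1/691314470 - 174*I*√174/31955 ≈ -1.4465e-9 - 0.071827*I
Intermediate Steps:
y(M) = M^(3/2)
(y(-174) + 1/(-21634))/(1214 + 30741) = ((-174)^(3/2) + 1/(-21634))/(1214 + 30741) = (-174*I*√174 - 1/21634)/31955 = (-1/21634 - 174*I*√174)*(1/31955) = -1/691314470 - 174*I*√174/31955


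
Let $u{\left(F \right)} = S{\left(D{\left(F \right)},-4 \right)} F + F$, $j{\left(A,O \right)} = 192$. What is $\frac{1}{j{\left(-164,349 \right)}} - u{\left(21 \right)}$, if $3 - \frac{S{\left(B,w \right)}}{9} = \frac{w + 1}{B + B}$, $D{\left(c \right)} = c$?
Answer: $- \frac{115487}{192} \approx -601.5$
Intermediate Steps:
$S{\left(B,w \right)} = 27 - \frac{9 \left(1 + w\right)}{2 B}$ ($S{\left(B,w \right)} = 27 - 9 \frac{w + 1}{B + B} = 27 - 9 \frac{1 + w}{2 B} = 27 - \frac{9 \left(1 + w\right)}{2 B}$)
$u{\left(F \right)} = \frac{27}{2} + 28 F$ ($u{\left(F \right)} = \frac{9 \left(-1 - -4 + 6 F\right)}{2 F} F + F = \frac{9 \left(-1 + 4 + 6 F\right)}{2 F} F + F = \frac{9 \left(3 + 6 F\right)}{2 F} F + F = \left(\frac{27}{2} + 27 F\right) + F = \frac{27}{2} + 28 F$)
$\frac{1}{j{\left(-164,349 \right)}} - u{\left(21 \right)} = \frac{1}{192} - \left(\frac{27}{2} + 28 \cdot 21\right) = \frac{1}{192} - \left(\frac{27}{2} + 588\right) = \frac{1}{192} - \frac{1203}{2} = - \frac{115487}{192}$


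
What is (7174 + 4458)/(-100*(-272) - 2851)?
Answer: 11632/24349 ≈ 0.47772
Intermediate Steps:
(7174 + 4458)/(-100*(-272) - 2851) = 11632/(27200 - 2851) = 11632/24349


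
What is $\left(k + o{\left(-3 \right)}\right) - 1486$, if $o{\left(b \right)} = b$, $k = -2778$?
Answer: $-4267$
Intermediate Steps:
$\left(k + o{\left(-3 \right)}\right) - 1486 = \left(-2778 - 3\right) - 1486 = -2781 - 1486 = -4267$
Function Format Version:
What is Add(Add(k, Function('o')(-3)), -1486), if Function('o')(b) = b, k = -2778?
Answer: -4267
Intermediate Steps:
Add(Add(k, Function('o')(-3)), -1486) = Add(Add(-2778, -3), -1486) = Add(-2781, -1486) = -4267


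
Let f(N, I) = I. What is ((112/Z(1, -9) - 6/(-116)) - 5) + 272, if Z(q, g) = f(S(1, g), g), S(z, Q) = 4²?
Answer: 132905/522 ≈ 254.61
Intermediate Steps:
S(z, Q) = 16
Z(q, g) = g
((112/Z(1, -9) - 6/(-116)) - 5) + 272 = ((112/(-9) - 6/(-116)) - 5) + 272 = ((112*(-⅑) - 6*(-1/116)) - 5) + 272 = ((-112/9 + 3/58) - 5) + 272 = (-6469/522 - 5) + 272 = -9079/522 + 272 = 132905/522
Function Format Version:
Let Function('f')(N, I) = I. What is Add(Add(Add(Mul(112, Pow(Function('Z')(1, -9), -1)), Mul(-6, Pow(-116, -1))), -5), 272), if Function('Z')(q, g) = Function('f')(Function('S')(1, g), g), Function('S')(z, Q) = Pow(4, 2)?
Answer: Rational(132905, 522) ≈ 254.61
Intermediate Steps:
Function('S')(z, Q) = 16
Function('Z')(q, g) = g
Add(Add(Add(Mul(112, Pow(Function('Z')(1, -9), -1)), Mul(-6, Pow(-116, -1))), -5), 272) = Add(Add(Add(Mul(112, Pow(-9, -1)), Mul(-6, Pow(-116, -1))), -5), 272) = Add(Add(Add(Mul(112, Rational(-1, 9)), Mul(-6, Rational(-1, 116))), -5), 272) = Add(Add(Add(Rational(-112, 9), Rational(3, 58)), -5), 272) = Add(Add(Rational(-6469, 522), -5), 272) = Add(Rational(-9079, 522), 272) = Rational(132905, 522)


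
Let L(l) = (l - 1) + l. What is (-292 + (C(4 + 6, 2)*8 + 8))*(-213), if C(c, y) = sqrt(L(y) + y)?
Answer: 60492 - 1704*sqrt(5) ≈ 56682.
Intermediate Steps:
L(l) = -1 + 2*l (L(l) = (-1 + l) + l = -1 + 2*l)
C(c, y) = sqrt(-1 + 3*y) (C(c, y) = sqrt((-1 + 2*y) + y) = sqrt(-1 + 3*y))
(-292 + (C(4 + 6, 2)*8 + 8))*(-213) = (-292 + (sqrt(-1 + 3*2)*8 + 8))*(-213) = (-292 + (sqrt(-1 + 6)*8 + 8))*(-213) = (-292 + (sqrt(5)*8 + 8))*(-213) = (-292 + (8*sqrt(5) + 8))*(-213) = (-292 + (8 + 8*sqrt(5)))*(-213) = (-284 + 8*sqrt(5))*(-213) = 60492 - 1704*sqrt(5)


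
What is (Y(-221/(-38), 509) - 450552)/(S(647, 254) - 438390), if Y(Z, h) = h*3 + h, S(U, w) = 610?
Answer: 112129/109445 ≈ 1.0245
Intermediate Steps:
Y(Z, h) = 4*h (Y(Z, h) = 3*h + h = 4*h)
(Y(-221/(-38), 509) - 450552)/(S(647, 254) - 438390) = (4*509 - 450552)/(610 - 438390) = (2036 - 450552)/(-437780) = -448516*(-1/437780) = 112129/109445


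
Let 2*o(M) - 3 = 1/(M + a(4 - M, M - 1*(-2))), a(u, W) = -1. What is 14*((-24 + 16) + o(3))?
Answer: -175/2 ≈ -87.500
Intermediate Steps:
o(M) = 3/2 + 1/(2*(-1 + M)) (o(M) = 3/2 + 1/(2*(M - 1)) = 3/2 + 1/(2*(-1 + M)))
14*((-24 + 16) + o(3)) = 14*((-24 + 16) + (-2 + 3*3)/(2*(-1 + 3))) = 14*(-8 + (½)*(-2 + 9)/2) = 14*(-8 + (½)*(½)*7) = 14*(-8 + 7/4) = 14*(-25/4) = -175/2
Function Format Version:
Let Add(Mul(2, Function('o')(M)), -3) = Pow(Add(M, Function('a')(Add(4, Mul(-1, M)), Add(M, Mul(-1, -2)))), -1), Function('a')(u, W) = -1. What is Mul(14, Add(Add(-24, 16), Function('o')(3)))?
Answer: Rational(-175, 2) ≈ -87.500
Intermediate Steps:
Function('o')(M) = Add(Rational(3, 2), Mul(Rational(1, 2), Pow(Add(-1, M), -1))) (Function('o')(M) = Add(Rational(3, 2), Mul(Rational(1, 2), Pow(Add(M, -1), -1))) = Add(Rational(3, 2), Mul(Rational(1, 2), Pow(Add(-1, M), -1))))
Mul(14, Add(Add(-24, 16), Function('o')(3))) = Mul(14, Add(Add(-24, 16), Mul(Rational(1, 2), Pow(Add(-1, 3), -1), Add(-2, Mul(3, 3))))) = Mul(14, Add(-8, Mul(Rational(1, 2), Pow(2, -1), Add(-2, 9)))) = Mul(14, Add(-8, Mul(Rational(1, 2), Rational(1, 2), 7))) = Mul(14, Add(-8, Rational(7, 4))) = Mul(14, Rational(-25, 4)) = Rational(-175, 2)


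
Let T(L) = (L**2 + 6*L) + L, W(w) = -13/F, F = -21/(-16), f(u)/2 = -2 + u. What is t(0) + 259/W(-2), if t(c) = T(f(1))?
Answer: -7519/208 ≈ -36.149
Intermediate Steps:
f(u) = -4 + 2*u (f(u) = 2*(-2 + u) = -4 + 2*u)
F = 21/16 (F = -21*(-1/16) = 21/16 ≈ 1.3125)
W(w) = -208/21 (W(w) = -13/21/16 = -13*16/21 = -208/21)
T(L) = L**2 + 7*L
t(c) = -10 (t(c) = (-4 + 2*1)*(7 + (-4 + 2*1)) = (-4 + 2)*(7 + (-4 + 2)) = -2*(7 - 2) = -2*5 = -10)
t(0) + 259/W(-2) = -10 + 259/(-208/21) = -10 + 259*(-21/208) = -10 - 5439/208 = -7519/208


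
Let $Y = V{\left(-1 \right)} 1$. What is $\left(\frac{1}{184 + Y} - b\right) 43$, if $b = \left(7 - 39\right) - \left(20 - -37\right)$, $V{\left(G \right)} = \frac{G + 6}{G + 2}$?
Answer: $\frac{723346}{189} \approx 3827.2$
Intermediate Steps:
$V{\left(G \right)} = \frac{6 + G}{2 + G}$
$Y = 5$ ($Y = \frac{6 - 1}{2 - 1} \cdot 1 = 1^{-1} \cdot 5 \cdot 1 = 1 \cdot 5 \cdot 1 = 5 \cdot 1 = 5$)
$b = -89$ ($b = -32 - \left(20 + 37\right) = -32 - 57 = -89$)
$\left(\frac{1}{184 + Y} - b\right) 43 = \left(\frac{1}{184 + 5} - -89\right) 43 = \left(\frac{1}{189} + 89\right) 43 = \frac{16822}{189} \cdot 43 = \frac{723346}{189}$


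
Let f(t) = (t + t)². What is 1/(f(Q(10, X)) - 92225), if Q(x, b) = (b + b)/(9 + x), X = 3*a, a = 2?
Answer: -361/33292649 ≈ -1.0843e-5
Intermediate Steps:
X = 6 (X = 3*2 = 6)
Q(x, b) = 2*b/(9 + x) (Q(x, b) = (2*b)/(9 + x) = 2*b/(9 + x))
f(t) = 4*t² (f(t) = (2*t)² = 4*t²)
1/(f(Q(10, X)) - 92225) = 1/(4*(2*6/(9 + 10))² - 92225) = 1/(4*(2*6/19)² - 92225) = 1/(4*(2*6*(1/19))² - 92225) = 1/(4*(12/19)² - 92225) = 1/(4*(144/361) - 92225) = 1/(576/361 - 92225) = 1/(-33292649/361) = -361/33292649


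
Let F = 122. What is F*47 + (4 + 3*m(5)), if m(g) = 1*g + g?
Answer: 5768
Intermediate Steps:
m(g) = 2*g (m(g) = g + g = 2*g)
F*47 + (4 + 3*m(5)) = 122*47 + (4 + 3*(2*5)) = 5734 + (4 + 3*10) = 5734 + (4 + 30) = 5734 + 34 = 5768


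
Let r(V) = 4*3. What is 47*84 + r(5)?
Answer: 3960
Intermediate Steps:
r(V) = 12
47*84 + r(5) = 47*84 + 12 = 3948 + 12 = 3960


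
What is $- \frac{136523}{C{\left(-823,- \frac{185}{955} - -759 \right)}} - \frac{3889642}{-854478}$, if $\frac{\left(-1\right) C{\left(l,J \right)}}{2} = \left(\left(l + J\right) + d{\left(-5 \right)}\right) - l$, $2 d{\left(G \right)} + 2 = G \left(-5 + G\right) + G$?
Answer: $\frac{3906781619548}{42450039801} \approx 92.032$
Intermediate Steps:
$d{\left(G \right)} = -1 + \frac{G}{2} + \frac{G \left(-5 + G\right)}{2}$ ($d{\left(G \right)} = -1 + \frac{G \left(-5 + G\right) + G}{2} = -1 + \frac{G + G \left(-5 + G\right)}{2} = -1 + \left(\frac{G}{2} + \frac{G \left(-5 + G\right)}{2}\right) = -1 + \frac{G}{2} + \frac{G \left(-5 + G\right)}{2}$)
$C{\left(l,J \right)} = -43 - 2 J$ ($C{\left(l,J \right)} = - 2 \left(\left(\left(l + J\right) - \left(-9 - \frac{25}{2}\right)\right) - l\right) = - 2 \left(\left(\left(J + l\right) + \left(-1 + \frac{1}{2} \cdot 25 + 10\right)\right) - l\right) = - 2 \left(\left(\left(J + l\right) + \left(-1 + \frac{25}{2} + 10\right)\right) - l\right) = - 2 \left(\left(\left(J + l\right) + \frac{43}{2}\right) - l\right) = - 2 \left(\left(\frac{43}{2} + J + l\right) - l\right) = - 2 \left(\frac{43}{2} + J\right) = -43 - 2 J$)
$- \frac{136523}{C{\left(-823,- \frac{185}{955} - -759 \right)}} - \frac{3889642}{-854478} = - \frac{136523}{-43 - 2 \left(- \frac{185}{955} - -759\right)} - \frac{3889642}{-854478} = - \frac{136523}{-43 - 2 \left(\left(-185\right) \frac{1}{955} + 759\right)} - - \frac{1944821}{427239} = - \frac{136523}{-43 - 2 \left(- \frac{37}{191} + 759\right)} + \frac{1944821}{427239} = - \frac{136523}{-43 - \frac{289864}{191}} + \frac{1944821}{427239} = - \frac{136523}{- \frac{298077}{191}} + \frac{1944821}{427239} = \left(-136523\right) \left(- \frac{191}{298077}\right) + \frac{1944821}{427239} = \frac{26075893}{298077} + \frac{1944821}{427239} = \frac{3906781619548}{42450039801}$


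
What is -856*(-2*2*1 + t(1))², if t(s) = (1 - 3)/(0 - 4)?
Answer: -10486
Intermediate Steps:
t(s) = ½ (t(s) = -2/(-4) = -2*(-¼) = ½)
-856*(-2*2*1 + t(1))² = -856*(-2*2*1 + ½)² = -856*(-4*1 + ½)² = -856*(-4 + ½)² = -856*(-7/2)² = -856*49/4 = -10486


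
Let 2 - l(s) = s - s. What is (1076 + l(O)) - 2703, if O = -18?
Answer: -1625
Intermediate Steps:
l(s) = 2 (l(s) = 2 - (s - s) = 2 - 1*0 = 2 + 0 = 2)
(1076 + l(O)) - 2703 = (1076 + 2) - 2703 = 1078 - 2703 = -1625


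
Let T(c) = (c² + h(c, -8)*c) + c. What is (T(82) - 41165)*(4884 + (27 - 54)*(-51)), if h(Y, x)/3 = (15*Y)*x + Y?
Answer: -15244451847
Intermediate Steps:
h(Y, x) = 3*Y + 45*Y*x (h(Y, x) = 3*((15*Y)*x + Y) = 3*(15*Y*x + Y) = 3*(Y + 15*Y*x) = 3*Y + 45*Y*x)
T(c) = c - 356*c² (T(c) = (c² + (3*c*(1 + 15*(-8)))*c) + c = (c² + (3*c*(1 - 120))*c) + c = (c² + (3*c*(-119))*c) + c = (c² + (-357*c)*c) + c = (c² - 357*c²) + c = -356*c² + c = c - 356*c²)
(T(82) - 41165)*(4884 + (27 - 54)*(-51)) = (82*(1 - 356*82) - 41165)*(4884 + (27 - 54)*(-51)) = (82*(1 - 29192) - 41165)*(4884 - 27*(-51)) = (82*(-29191) - 41165)*(4884 + 1377) = (-2393662 - 41165)*6261 = -2434827*6261 = -15244451847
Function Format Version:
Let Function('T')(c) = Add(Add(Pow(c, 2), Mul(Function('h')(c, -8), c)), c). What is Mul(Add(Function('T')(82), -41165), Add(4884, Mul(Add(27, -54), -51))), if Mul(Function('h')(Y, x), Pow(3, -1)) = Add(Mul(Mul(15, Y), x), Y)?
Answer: -15244451847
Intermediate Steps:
Function('h')(Y, x) = Add(Mul(3, Y), Mul(45, Y, x)) (Function('h')(Y, x) = Mul(3, Add(Mul(Mul(15, Y), x), Y)) = Mul(3, Add(Mul(15, Y, x), Y)) = Mul(3, Add(Y, Mul(15, Y, x))) = Add(Mul(3, Y), Mul(45, Y, x)))
Function('T')(c) = Add(c, Mul(-356, Pow(c, 2))) (Function('T')(c) = Add(Add(Pow(c, 2), Mul(Mul(3, c, Add(1, Mul(15, -8))), c)), c) = Add(Add(Pow(c, 2), Mul(Mul(3, c, Add(1, -120)), c)), c) = Add(Add(Pow(c, 2), Mul(Mul(3, c, -119), c)), c) = Add(Add(Pow(c, 2), Mul(Mul(-357, c), c)), c) = Add(Add(Pow(c, 2), Mul(-357, Pow(c, 2))), c) = Add(Mul(-356, Pow(c, 2)), c) = Add(c, Mul(-356, Pow(c, 2))))
Mul(Add(Function('T')(82), -41165), Add(4884, Mul(Add(27, -54), -51))) = Mul(Add(Mul(82, Add(1, Mul(-356, 82))), -41165), Add(4884, Mul(Add(27, -54), -51))) = Mul(Add(Mul(82, Add(1, -29192)), -41165), Add(4884, Mul(-27, -51))) = Mul(Add(Mul(82, -29191), -41165), Add(4884, 1377)) = Mul(Add(-2393662, -41165), 6261) = Mul(-2434827, 6261) = -15244451847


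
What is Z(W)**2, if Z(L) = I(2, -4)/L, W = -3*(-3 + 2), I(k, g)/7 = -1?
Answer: 49/9 ≈ 5.4444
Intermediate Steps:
I(k, g) = -7 (I(k, g) = 7*(-1) = -7)
W = 3 (W = -3*(-1) = 3)
Z(L) = -7/L
Z(W)**2 = (-7/3)**2 = 49/9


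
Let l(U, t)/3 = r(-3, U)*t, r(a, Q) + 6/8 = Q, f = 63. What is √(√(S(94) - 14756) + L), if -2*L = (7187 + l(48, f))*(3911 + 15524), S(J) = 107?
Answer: √(-2505910030 + 16*I*√14649)/4 ≈ 0.0048356 + 12515.0*I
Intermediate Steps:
r(a, Q) = -¾ + Q
l(U, t) = 3*t*(-¾ + U) (l(U, t) = 3*((-¾ + U)*t) = 3*(t*(-¾ + U)) = 3*t*(-¾ + U))
L = -1252955015/8 (L = -(7187 + (¾)*63*(-3 + 4*48))*(3911 + 15524)/2 = -(7187 + (¾)*63*(-3 + 192))*19435/2 = -(7187 + (¾)*63*189)*19435/2 = -(7187 + 35721/4)*19435/2 = -64469*19435/8 = -½*1252955015/4 = -1252955015/8 ≈ -1.5662e+8)
√(√(S(94) - 14756) + L) = √(√(107 - 14756) - 1252955015/8) = √(√(-14649) - 1252955015/8) = √(I*√14649 - 1252955015/8) = √(-1252955015/8 + I*√14649)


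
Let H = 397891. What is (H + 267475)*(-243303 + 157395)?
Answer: -57160262328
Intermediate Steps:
(H + 267475)*(-243303 + 157395) = (397891 + 267475)*(-243303 + 157395) = 665366*(-85908) = -57160262328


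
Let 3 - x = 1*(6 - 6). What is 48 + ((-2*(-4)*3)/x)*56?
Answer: 496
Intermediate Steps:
x = 3 (x = 3 - (6 - 6) = 3 - 0 = 3 - 1*0 = 3 + 0 = 3)
48 + ((-2*(-4)*3)/x)*56 = 48 + ((-2*(-4)*3)/3)*56 = 48 + ((8*3)*(1/3))*56 = 48 + (24*(1/3))*56 = 48 + 8*56 = 48 + 448 = 496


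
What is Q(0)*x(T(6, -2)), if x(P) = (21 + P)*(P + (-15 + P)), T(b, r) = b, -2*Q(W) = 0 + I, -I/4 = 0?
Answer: 0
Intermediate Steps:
I = 0 (I = -4*0 = 0)
Q(W) = 0 (Q(W) = -(0 + 0)/2 = -1/2*0 = 0)
x(P) = (-15 + 2*P)*(21 + P) (x(P) = (21 + P)*(-15 + 2*P) = (-15 + 2*P)*(21 + P))
Q(0)*x(T(6, -2)) = 0*(-315 + 2*6**2 + 27*6) = 0*(-315 + 2*36 + 162) = 0*(-315 + 72 + 162) = 0*(-81) = 0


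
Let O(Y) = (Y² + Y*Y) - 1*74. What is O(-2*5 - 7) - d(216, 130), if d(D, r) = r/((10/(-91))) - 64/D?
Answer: 45557/27 ≈ 1687.3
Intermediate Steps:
d(D, r) = -64/D - 91*r/10 (d(D, r) = r/((10*(-1/91))) - 64/D = r/(-10/91) - 64/D = r*(-91/10) - 64/D = -91*r/10 - 64/D = -64/D - 91*r/10)
O(Y) = -74 + 2*Y² (O(Y) = (Y² + Y²) - 74 = 2*Y² - 74 = -74 + 2*Y²)
O(-2*5 - 7) - d(216, 130) = (-74 + 2*(-2*5 - 7)²) - (-64/216 - 91/10*130) = (-74 + 2*(-10 - 7)²) - (-64*1/216 - 1183) = (-74 + 2*(-17)²) - (-8/27 - 1183) = (-74 + 2*289) - 1*(-31949/27) = (-74 + 578) + 31949/27 = 504 + 31949/27 = 45557/27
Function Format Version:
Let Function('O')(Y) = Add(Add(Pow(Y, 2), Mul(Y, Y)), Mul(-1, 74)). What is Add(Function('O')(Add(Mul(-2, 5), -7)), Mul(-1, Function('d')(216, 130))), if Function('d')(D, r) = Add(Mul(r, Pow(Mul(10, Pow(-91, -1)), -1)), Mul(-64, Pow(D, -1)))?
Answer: Rational(45557, 27) ≈ 1687.3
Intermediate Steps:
Function('d')(D, r) = Add(Mul(-64, Pow(D, -1)), Mul(Rational(-91, 10), r)) (Function('d')(D, r) = Add(Mul(r, Pow(Mul(10, Rational(-1, 91)), -1)), Mul(-64, Pow(D, -1))) = Add(Mul(r, Pow(Rational(-10, 91), -1)), Mul(-64, Pow(D, -1))) = Add(Mul(r, Rational(-91, 10)), Mul(-64, Pow(D, -1))) = Add(Mul(Rational(-91, 10), r), Mul(-64, Pow(D, -1))) = Add(Mul(-64, Pow(D, -1)), Mul(Rational(-91, 10), r)))
Function('O')(Y) = Add(-74, Mul(2, Pow(Y, 2))) (Function('O')(Y) = Add(Add(Pow(Y, 2), Pow(Y, 2)), -74) = Add(Mul(2, Pow(Y, 2)), -74) = Add(-74, Mul(2, Pow(Y, 2))))
Add(Function('O')(Add(Mul(-2, 5), -7)), Mul(-1, Function('d')(216, 130))) = Add(Add(-74, Mul(2, Pow(Add(Mul(-2, 5), -7), 2))), Mul(-1, Add(Mul(-64, Pow(216, -1)), Mul(Rational(-91, 10), 130)))) = Add(Add(-74, Mul(2, Pow(Add(-10, -7), 2))), Mul(-1, Add(Mul(-64, Rational(1, 216)), -1183))) = Add(Add(-74, Mul(2, Pow(-17, 2))), Mul(-1, Add(Rational(-8, 27), -1183))) = Add(Add(-74, Mul(2, 289)), Mul(-1, Rational(-31949, 27))) = Add(Add(-74, 578), Rational(31949, 27)) = Add(504, Rational(31949, 27)) = Rational(45557, 27)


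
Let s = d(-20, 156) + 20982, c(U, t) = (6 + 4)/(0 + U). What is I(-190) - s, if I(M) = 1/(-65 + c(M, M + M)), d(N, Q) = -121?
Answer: -25784215/1236 ≈ -20861.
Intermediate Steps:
c(U, t) = 10/U
s = 20861 (s = -121 + 20982 = 20861)
I(M) = 1/(-65 + 10/M)
I(-190) - s = -1*(-190)/(-10 + 65*(-190)) - 1*20861 = -1*(-190)/(-10 - 12350) - 20861 = -1*(-190)/(-12360) - 20861 = -1*(-190)*(-1/12360) - 20861 = -19/1236 - 20861 = -25784215/1236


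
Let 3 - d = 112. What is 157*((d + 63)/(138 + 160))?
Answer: -3611/149 ≈ -24.235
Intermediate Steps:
d = -109 (d = 3 - 1*112 = 3 - 112 = -109)
157*((d + 63)/(138 + 160)) = 157*((-109 + 63)/(138 + 160)) = 157*(-46/298) = 157*(-46*1/298) = 157*(-23/149) = -3611/149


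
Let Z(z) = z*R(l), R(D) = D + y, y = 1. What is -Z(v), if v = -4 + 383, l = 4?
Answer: -1895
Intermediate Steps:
R(D) = 1 + D (R(D) = D + 1 = 1 + D)
v = 379
Z(z) = 5*z (Z(z) = z*(1 + 4) = z*5 = 5*z)
-Z(v) = -5*379 = -1*1895 = -1895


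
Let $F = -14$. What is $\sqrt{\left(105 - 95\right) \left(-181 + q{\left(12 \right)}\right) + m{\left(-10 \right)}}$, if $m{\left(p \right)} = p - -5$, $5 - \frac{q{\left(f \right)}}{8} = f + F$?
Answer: $i \sqrt{1255} \approx 35.426 i$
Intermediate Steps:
$q{\left(f \right)} = 152 - 8 f$ ($q{\left(f \right)} = 40 - 8 \left(f - 14\right) = 40 - 8 \left(-14 + f\right) = 40 - \left(-112 + 8 f\right) = 152 - 8 f$)
$m{\left(p \right)} = 5 + p$ ($m{\left(p \right)} = p + 5 = 5 + p$)
$\sqrt{\left(105 - 95\right) \left(-181 + q{\left(12 \right)}\right) + m{\left(-10 \right)}} = \sqrt{\left(105 - 95\right) \left(-181 + \left(152 - 96\right)\right) + \left(5 - 10\right)} = \sqrt{10 \left(-181 + \left(152 - 96\right)\right) - 5} = \sqrt{10 \left(-181 + 56\right) - 5} = \sqrt{10 \left(-125\right) - 5} = \sqrt{-1250 - 5} = \sqrt{-1255} = i \sqrt{1255}$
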